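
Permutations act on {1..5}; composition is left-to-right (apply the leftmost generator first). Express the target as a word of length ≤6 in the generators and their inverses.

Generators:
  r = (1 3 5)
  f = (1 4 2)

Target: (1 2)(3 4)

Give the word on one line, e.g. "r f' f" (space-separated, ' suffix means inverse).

r' f' r f'

  after r': (1 5 3)
  after f': (1 5 3 2 4)
  after r: (2 4 3)
  after f': (1 2)(3 4)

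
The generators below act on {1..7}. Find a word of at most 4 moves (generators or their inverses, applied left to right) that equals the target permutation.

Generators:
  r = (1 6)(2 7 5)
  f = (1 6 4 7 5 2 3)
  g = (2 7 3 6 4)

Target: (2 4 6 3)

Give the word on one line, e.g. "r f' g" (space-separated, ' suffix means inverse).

  after r: (1 6)(2 7 5)
  after f': (2 4 6 3)

r f'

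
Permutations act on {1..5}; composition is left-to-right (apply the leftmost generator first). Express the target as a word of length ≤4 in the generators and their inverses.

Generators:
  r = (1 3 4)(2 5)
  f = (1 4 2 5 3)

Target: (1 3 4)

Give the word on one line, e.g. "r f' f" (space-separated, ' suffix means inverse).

  after r': (1 4 3)(2 5)
  after r': (1 3 4)

r' r'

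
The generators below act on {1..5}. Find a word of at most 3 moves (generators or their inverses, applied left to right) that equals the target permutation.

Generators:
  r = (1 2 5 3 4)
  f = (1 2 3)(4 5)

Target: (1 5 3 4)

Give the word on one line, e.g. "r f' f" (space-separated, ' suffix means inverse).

r' f

  after r': (1 4 3 5 2)
  after f: (1 5 3 4)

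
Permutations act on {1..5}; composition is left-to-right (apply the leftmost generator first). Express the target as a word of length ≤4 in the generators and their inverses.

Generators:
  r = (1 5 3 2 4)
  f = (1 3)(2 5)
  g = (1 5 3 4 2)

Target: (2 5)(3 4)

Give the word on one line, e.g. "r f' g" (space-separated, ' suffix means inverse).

  after r': (1 4 2 3 5)
  after g: (1 2 4)
  after r: (1 4 5 3 2)
  after r: (2 5)(3 4)

r' g r r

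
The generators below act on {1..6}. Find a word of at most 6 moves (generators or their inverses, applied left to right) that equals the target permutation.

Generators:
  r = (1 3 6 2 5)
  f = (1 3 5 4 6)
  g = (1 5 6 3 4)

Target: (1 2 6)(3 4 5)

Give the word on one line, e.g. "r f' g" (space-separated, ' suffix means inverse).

f' r f f

  after f': (1 6 4 5 3)
  after r: (1 2 5 6 4)
  after f: (1 2 4 3 5)
  after f: (1 2 6)(3 4 5)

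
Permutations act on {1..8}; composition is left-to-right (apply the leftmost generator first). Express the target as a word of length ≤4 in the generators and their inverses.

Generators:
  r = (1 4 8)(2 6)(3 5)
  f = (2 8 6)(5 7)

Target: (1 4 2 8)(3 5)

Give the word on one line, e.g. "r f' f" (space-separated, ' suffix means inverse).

r f f

  after r: (1 4 8)(2 6)(3 5)
  after f: (1 4 6 8)(3 7 5)
  after f: (1 4 2 8)(3 5)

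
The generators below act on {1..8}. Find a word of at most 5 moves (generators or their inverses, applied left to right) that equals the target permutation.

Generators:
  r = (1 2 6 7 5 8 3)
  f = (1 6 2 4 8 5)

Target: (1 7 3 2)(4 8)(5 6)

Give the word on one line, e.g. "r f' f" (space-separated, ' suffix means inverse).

r' r' r' r' f

  after r': (1 3 8 5 7 6 2)
  after r': (1 8 7 2 3 5 6)
  after r': (1 5 2 8 6 3 7)
  after r': (1 7 3 6 8 2 5)
  after f: (1 7 3 2)(4 8)(5 6)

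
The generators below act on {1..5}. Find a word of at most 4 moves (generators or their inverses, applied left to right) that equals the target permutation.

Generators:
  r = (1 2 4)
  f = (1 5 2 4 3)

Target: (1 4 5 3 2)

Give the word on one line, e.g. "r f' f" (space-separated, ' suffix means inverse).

f' f'

  after f': (1 3 4 2 5)
  after f': (1 4 5 3 2)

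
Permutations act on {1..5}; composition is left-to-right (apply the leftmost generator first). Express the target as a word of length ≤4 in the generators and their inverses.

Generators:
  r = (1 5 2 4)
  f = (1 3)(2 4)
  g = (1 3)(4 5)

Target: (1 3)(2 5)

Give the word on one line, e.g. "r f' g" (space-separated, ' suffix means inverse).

  after f: (1 3)(2 4)
  after g': (2 5 4)
  after f': (1 3)(2 5)

f g' f'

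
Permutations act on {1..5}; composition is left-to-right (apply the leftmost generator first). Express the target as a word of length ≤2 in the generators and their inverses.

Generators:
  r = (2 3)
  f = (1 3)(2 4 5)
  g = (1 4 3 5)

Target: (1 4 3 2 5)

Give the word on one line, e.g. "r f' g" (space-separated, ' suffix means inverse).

  after r: (2 3)
  after g: (1 4 3 2 5)

r g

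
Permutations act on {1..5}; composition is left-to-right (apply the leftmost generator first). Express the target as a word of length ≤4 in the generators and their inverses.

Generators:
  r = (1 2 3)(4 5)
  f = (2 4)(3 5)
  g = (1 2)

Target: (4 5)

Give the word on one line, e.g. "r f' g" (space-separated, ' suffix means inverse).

r r r

  after r: (1 2 3)(4 5)
  after r: (1 3 2)
  after r: (4 5)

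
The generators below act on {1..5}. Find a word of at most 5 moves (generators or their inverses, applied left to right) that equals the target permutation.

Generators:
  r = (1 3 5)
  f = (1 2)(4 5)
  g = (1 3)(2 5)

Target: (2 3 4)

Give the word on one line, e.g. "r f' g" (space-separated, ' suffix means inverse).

f r f'

  after f: (1 2)(4 5)
  after r: (1 2 3 5 4)
  after f': (2 3 4)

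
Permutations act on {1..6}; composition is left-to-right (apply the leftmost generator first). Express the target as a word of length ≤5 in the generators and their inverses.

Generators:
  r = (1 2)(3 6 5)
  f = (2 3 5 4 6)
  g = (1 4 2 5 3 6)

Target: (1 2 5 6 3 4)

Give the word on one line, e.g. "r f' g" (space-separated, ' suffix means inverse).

g' f r' r'

  after g': (1 6 3 5 2 4)
  after f: (1 2 6 5 3 4)
  after r': (2 3 4)
  after r': (1 2 5 6 3 4)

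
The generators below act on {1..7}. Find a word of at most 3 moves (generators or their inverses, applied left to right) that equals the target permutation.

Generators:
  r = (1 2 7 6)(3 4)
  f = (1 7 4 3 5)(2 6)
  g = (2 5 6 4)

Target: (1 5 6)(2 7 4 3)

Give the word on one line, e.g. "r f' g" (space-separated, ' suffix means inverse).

r g

  after r: (1 2 7 6)(3 4)
  after g: (1 5 6)(2 7 4 3)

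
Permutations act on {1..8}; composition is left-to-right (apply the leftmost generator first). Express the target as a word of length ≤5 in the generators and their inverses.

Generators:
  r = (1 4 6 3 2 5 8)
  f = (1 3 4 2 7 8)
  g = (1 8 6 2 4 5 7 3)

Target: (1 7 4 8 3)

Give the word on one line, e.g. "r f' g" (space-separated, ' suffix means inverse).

  after g: (1 8 6 2 4 5 7 3)
  after f': (1 7)(2 3 8 6 4 5)
  after r: (1 7 4 8 3)

g f' r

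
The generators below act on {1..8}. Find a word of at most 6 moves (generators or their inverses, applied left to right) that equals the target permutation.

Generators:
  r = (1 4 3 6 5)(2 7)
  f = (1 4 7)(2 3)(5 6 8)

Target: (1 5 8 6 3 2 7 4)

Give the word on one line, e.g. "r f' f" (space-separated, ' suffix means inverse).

f' r f' r f'

  after f': (1 7 4)(2 3)(5 8 6)
  after r: (1 2 6)(3 7)(5 8)
  after f': (1 3 4)(2 5 6 7)
  after r: (1 6 2)
  after f': (1 5 8 6 3 2 7 4)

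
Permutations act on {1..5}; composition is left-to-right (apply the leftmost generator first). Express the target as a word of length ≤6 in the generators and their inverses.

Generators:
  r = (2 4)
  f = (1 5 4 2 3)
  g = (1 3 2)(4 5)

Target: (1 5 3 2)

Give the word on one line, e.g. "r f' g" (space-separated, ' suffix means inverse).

  after g: (1 3 2)(4 5)
  after g: (1 2 3)
  after f': (1 4 5)
  after g: (1 5 3 2)

g g f' g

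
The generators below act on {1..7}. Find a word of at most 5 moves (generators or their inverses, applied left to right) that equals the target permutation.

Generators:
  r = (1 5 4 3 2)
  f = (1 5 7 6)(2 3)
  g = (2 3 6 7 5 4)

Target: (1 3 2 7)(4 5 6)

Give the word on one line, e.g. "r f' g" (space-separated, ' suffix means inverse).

  after g': (2 4 5 7 6 3)
  after r': (1 2 5 7 6 4)
  after f: (1 3 2 7)(4 5 6)

g' r' f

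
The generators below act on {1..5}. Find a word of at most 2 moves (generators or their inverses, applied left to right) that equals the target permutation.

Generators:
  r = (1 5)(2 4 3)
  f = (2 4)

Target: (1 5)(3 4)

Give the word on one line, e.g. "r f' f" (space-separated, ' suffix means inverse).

r f'

  after r: (1 5)(2 4 3)
  after f': (1 5)(3 4)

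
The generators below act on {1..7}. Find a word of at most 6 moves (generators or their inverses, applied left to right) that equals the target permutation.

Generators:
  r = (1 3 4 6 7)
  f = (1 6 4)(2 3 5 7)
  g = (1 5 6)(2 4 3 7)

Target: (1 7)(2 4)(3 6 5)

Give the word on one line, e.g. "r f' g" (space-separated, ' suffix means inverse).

f r' f r'

  after f: (1 6 4)(2 3 5 7)
  after r': (1 4 7 2)(3 5 6)
  after f: (2 6 5 4)(3 7)
  after r': (1 7)(2 4)(3 6 5)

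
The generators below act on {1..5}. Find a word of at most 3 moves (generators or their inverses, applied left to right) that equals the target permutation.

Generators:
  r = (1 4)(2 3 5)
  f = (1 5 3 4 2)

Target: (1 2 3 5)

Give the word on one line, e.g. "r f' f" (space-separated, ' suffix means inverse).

f f r'

  after f: (1 5 3 4 2)
  after f: (1 3 2 5 4)
  after r': (1 2 3 5)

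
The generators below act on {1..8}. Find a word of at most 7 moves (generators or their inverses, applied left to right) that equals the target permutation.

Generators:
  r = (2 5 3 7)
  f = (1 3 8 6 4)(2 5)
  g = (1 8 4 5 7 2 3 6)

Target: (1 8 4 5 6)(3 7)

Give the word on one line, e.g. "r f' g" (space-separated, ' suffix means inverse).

f f f g g

  after f: (1 3 8 6 4)(2 5)
  after f: (1 8 4 3 6)
  after f: (1 6 3 4 8)(2 5)
  after g: (2 7)(3 5)
  after g: (1 8 4 5 6)(3 7)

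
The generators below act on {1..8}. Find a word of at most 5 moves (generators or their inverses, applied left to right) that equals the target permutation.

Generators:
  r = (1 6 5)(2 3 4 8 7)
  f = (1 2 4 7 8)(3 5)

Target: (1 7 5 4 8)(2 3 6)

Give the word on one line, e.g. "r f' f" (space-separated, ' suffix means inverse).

  after f': (1 8 7 4 2)(3 5)
  after r': (1 4 7 3 6)(2 5)
  after f: (1 7 5 4 8)(2 3 6)

f' r' f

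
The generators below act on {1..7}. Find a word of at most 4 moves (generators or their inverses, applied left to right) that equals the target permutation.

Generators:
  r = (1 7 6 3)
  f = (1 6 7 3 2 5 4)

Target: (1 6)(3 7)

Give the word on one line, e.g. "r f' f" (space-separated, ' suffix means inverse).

r' r'

  after r': (1 3 6 7)
  after r': (1 6)(3 7)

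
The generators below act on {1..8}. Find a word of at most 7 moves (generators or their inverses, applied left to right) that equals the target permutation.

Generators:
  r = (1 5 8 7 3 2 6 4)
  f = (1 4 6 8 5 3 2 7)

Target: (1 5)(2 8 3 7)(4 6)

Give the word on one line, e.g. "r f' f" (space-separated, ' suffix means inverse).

r' f r' f' f'

  after r': (1 4 6 2 3 7 8 5)
  after f: (1 6 7 5 4 8 3)
  after r': (1 2 3 4 5 6 8 7)
  after f': (1 3)(2 5 4 8)
  after f': (1 5)(2 8 3 7)(4 6)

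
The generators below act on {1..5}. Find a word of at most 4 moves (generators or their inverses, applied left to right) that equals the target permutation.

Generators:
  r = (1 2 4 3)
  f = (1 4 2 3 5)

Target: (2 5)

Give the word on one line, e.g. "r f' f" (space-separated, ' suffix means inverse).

f f r'

  after f: (1 4 2 3 5)
  after f: (1 2 5 4 3)
  after r': (2 5)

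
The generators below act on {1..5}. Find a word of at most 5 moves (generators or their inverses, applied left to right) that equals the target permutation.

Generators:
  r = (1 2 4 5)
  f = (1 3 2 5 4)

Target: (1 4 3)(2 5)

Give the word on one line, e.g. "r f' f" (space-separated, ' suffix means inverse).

  after f: (1 3 2 5 4)
  after f: (1 2 4 3 5)
  after r: (1 4 3)(2 5)

f f r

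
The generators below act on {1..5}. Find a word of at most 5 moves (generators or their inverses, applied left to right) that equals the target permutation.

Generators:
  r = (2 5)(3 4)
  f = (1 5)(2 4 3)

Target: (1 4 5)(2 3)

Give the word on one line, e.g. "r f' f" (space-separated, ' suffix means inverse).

f' r f' f'

  after f': (1 5)(2 3 4)
  after r: (1 2 4 5)
  after f': (1 3 4)
  after f': (1 4 5)(2 3)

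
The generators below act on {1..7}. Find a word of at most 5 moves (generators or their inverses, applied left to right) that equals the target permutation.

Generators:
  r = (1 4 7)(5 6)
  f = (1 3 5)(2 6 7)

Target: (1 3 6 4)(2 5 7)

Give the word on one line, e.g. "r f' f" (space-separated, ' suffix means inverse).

f' f' r'

  after f': (1 5 3)(2 7 6)
  after f': (1 3 5)(2 6 7)
  after r': (1 3 6 4)(2 5 7)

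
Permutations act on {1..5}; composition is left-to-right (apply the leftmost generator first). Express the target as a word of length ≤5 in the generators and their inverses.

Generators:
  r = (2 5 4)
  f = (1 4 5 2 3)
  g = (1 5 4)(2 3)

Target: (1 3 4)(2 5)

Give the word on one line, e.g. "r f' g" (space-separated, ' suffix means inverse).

  after f: (1 4 5 2 3)
  after r: (1 2 3)
  after g: (1 3 5 4)
  after r: (1 3 4)(2 5)

f r g r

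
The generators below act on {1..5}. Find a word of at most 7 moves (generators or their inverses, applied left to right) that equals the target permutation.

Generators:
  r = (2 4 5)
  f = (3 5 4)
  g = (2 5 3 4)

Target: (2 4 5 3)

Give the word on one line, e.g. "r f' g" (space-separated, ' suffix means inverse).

  after f': (3 4 5)
  after f': (3 5 4)
  after r: (2 4 3)
  after g: (3 5)
  after r: (2 4 5 3)

f' f' r g r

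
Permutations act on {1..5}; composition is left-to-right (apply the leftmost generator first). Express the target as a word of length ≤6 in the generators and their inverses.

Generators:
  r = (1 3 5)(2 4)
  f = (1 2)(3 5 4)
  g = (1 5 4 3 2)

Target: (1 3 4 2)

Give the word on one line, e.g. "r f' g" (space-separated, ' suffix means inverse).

r' g' f r' g

  after r': (1 5 3)(2 4)
  after g': (2 5 4 3)
  after f: (1 2 4 5 3)
  after r': (1 4 3 5)
  after g: (1 3 4 2)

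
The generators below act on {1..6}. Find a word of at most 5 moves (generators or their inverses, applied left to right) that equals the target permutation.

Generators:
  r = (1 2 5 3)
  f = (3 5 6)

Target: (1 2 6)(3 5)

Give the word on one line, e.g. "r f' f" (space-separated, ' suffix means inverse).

f' f' r f

  after f': (3 6 5)
  after f': (3 5 6)
  after r: (1 2 5 6)
  after f: (1 2 6)(3 5)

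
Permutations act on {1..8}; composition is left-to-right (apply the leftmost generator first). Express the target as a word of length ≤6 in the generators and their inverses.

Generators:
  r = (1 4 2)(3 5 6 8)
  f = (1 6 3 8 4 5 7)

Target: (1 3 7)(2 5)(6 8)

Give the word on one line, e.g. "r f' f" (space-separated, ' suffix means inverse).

  after f: (1 6 3 8 4 5 7)
  after r': (1 5 7 2 4 3 6 8)
  after f': (1 4 6 3)(2 8 7)
  after f': (1 8 5 4)(2 3 7)
  after r: (1 3 7)(2 5)(6 8)

f r' f' f' r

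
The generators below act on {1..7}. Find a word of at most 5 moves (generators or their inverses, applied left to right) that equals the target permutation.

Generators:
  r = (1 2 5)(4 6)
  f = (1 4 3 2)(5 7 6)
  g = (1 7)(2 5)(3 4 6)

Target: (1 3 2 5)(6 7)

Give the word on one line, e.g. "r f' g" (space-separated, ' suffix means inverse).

f r g

  after f: (1 4 3 2)(5 7 6)
  after r: (1 6)(3 5 7 4)
  after g: (1 3 2 5)(6 7)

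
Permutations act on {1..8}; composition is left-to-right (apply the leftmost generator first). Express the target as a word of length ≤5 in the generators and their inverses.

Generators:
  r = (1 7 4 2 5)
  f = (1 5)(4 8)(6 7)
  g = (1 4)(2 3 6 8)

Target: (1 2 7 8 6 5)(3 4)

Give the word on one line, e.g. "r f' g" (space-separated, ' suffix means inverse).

  after f': (1 5)(4 8)(6 7)
  after g: (1 5 4 2 3 6 7 8)
  after g: (1 5)(2 6 7)(3 8 4)
  after r': (1 2 6)(3 8 7 4)
  after f': (1 2 7 8 6 5)(3 4)

f' g g r' f'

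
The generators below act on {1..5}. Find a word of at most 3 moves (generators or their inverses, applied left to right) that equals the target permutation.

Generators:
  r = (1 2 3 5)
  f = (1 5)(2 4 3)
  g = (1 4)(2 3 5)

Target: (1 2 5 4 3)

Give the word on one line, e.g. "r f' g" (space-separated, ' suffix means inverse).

  after f': (1 5)(2 3 4)
  after g: (1 2 5 4 3)

f' g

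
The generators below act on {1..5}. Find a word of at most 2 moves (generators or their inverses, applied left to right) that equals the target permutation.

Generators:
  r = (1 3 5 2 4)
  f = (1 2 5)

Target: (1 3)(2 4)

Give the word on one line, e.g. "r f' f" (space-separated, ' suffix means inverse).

  after f': (1 5 2)
  after r': (1 3)(2 4)

f' r'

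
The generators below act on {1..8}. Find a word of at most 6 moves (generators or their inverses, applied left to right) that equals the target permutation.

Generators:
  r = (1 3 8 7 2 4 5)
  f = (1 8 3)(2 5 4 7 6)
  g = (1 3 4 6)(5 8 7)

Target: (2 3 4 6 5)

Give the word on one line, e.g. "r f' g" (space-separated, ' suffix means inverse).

  after f': (1 3 8)(2 6 7 4 5)
  after f': (1 8 3)(2 7 5 6 4)
  after r': (1 3 5 6 2 8)(4 7)
  after f: (2 3 4 6 5)

f' f' r' f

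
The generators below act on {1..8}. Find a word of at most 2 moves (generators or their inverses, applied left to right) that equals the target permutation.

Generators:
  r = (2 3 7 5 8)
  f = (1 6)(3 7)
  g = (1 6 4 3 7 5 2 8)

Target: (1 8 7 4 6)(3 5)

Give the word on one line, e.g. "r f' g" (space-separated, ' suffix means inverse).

r' g'

  after r': (2 8 5 7 3)
  after g': (1 8 7 4 6)(3 5)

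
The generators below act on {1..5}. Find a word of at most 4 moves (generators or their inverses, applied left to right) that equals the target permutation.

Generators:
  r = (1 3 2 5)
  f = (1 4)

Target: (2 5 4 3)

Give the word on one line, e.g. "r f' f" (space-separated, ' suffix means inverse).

f r f'

  after f: (1 4)
  after r: (1 4 3 2 5)
  after f': (2 5 4 3)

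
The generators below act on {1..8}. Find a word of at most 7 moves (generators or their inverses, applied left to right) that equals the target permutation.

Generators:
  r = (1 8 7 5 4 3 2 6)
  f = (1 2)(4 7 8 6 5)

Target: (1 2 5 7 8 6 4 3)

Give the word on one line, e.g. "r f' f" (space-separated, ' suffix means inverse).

f r' f' f' r

  after f: (1 2)(4 7 8 6 5)
  after r': (1 3 4 8 2 6 7)
  after f': (1 3 5 6 4 7 2 8)
  after f': (1 3 6 5 8 2 7)
  after r: (1 2 5 7 8 6 4 3)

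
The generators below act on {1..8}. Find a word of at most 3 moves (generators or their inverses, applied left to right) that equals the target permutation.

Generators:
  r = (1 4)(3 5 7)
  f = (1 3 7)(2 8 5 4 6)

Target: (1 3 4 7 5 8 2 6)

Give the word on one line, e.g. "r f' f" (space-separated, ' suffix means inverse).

f' r

  after f': (1 7 3)(2 6 4 5 8)
  after r: (1 3 4 7 5 8 2 6)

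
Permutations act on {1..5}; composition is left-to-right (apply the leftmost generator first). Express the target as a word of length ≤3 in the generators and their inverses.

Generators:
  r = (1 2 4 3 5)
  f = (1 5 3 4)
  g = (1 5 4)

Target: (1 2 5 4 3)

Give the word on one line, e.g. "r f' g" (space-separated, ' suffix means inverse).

r g'

  after r: (1 2 4 3 5)
  after g': (1 2 5 4 3)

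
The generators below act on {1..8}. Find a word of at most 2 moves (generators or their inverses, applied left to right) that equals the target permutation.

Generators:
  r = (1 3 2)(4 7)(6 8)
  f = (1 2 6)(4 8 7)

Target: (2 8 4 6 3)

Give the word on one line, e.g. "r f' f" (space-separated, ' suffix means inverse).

f r

  after f: (1 2 6)(4 8 7)
  after r: (2 8 4 6 3)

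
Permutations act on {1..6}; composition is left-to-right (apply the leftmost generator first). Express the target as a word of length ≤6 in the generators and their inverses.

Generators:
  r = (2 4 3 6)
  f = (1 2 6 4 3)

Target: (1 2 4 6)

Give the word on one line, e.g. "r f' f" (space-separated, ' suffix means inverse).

r' f' r f r'

  after r': (2 6 3 4)
  after f': (1 3 6 4)
  after r: (1 6 3 2 4)
  after f: (1 4 2 3 6)
  after r': (1 2 4 6)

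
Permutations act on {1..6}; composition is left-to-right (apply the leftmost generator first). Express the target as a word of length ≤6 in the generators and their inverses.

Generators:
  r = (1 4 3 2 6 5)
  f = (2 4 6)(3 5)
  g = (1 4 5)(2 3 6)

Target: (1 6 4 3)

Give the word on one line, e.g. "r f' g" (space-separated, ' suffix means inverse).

  after f': (2 6 4)(3 5)
  after g: (1 4 3)(5 6)
  after r': (2 3 5)
  after g: (1 4 5 3)(2 6)
  after f: (1 6 4 3)

f' g r' g f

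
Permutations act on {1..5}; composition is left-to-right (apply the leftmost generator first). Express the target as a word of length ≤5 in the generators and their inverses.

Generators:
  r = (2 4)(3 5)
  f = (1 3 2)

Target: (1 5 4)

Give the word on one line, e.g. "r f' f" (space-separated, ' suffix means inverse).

r f r

  after r: (2 4)(3 5)
  after f: (1 3 5 2 4)
  after r: (1 5 4)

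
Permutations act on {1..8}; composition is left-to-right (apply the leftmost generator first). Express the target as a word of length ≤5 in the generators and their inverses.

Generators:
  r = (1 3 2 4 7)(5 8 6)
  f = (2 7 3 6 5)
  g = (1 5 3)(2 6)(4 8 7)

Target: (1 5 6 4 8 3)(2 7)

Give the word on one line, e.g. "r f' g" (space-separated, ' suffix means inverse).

r g f' g

  after r: (1 3 2 4 7)(5 8 6)
  after g: (2 8)(3 6)(5 7)
  after f': (2 8 5)(6 7)
  after g: (1 5 6 4 8 3)(2 7)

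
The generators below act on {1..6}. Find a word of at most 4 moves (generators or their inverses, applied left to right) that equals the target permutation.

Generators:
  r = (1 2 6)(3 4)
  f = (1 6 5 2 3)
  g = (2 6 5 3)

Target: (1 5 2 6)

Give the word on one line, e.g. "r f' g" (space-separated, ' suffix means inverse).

  after f': (1 3 2 5 6)
  after g: (1 2 3 6)
  after g: (1 6)(3 5)
  after g: (1 5 2 6)

f' g g g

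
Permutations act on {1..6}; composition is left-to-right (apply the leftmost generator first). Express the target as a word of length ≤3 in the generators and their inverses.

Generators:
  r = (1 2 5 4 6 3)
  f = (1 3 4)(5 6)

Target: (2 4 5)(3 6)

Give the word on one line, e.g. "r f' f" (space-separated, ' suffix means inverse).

r' f f

  after r': (1 3 6 4 5 2)
  after f: (1 4 6)(2 3 5)
  after f: (2 4 5)(3 6)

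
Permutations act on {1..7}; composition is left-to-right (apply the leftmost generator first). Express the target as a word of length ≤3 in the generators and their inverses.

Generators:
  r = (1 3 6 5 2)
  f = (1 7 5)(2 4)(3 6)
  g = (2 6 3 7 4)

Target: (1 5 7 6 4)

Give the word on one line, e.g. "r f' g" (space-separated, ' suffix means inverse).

g' f'

  after g': (2 4 7 3 6)
  after f': (1 5 7 6 4)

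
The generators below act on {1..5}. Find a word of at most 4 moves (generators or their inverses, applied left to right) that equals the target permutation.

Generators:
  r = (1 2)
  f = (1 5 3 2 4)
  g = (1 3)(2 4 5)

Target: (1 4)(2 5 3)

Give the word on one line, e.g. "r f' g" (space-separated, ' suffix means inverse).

  after g': (1 3)(2 5 4)
  after f': (1 5 2)(3 4)
  after r: (1 5)(3 4)
  after g': (1 4)(2 5 3)

g' f' r g'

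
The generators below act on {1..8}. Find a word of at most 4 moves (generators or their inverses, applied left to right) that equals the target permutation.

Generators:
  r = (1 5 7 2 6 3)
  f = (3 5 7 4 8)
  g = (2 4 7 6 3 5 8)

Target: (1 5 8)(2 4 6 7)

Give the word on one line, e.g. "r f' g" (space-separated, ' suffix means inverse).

  after g': (2 8 5 3 6 7 4)
  after f': (2 4)(3 6 5 8)
  after r: (1 5 8)(2 4 6 7)

g' f' r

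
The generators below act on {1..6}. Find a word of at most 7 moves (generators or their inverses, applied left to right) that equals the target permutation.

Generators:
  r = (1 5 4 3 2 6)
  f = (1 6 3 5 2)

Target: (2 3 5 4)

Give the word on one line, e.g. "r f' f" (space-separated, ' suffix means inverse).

r' r' f f r

  after r': (1 6 2 3 4 5)
  after r': (1 2 4)(3 5 6)
  after f: (2 4 6 5 3)
  after f: (1 6 2 4 3)
  after r: (2 3 5 4)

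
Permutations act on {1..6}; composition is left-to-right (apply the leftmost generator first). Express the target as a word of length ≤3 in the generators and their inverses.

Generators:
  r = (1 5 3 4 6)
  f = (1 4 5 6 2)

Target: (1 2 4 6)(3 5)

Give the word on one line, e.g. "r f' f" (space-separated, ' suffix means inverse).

f' r'

  after f': (1 2 6 5 4)
  after r': (1 2 4 6)(3 5)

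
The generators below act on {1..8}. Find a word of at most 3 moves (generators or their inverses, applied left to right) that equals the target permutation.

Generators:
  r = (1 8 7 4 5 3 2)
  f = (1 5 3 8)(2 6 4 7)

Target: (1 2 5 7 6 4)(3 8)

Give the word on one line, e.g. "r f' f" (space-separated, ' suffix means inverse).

f' f' r

  after f': (1 8 3 5)(2 7 4 6)
  after f': (1 3)(2 4)(5 8)(6 7)
  after r: (1 2 5 7 6 4)(3 8)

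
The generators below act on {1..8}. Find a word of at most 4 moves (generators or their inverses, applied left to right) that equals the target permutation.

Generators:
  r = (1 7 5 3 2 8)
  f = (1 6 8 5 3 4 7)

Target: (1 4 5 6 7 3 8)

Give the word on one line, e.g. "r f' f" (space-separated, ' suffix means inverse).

  after f': (1 7 4 3 5 8 6)
  after f': (1 4 5 6 7 3 8)

f' f'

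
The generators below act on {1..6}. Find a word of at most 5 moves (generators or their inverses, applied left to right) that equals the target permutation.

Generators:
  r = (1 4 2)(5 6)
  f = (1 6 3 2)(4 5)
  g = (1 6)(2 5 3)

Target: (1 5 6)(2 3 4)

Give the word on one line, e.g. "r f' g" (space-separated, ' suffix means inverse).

  after f: (1 6 3 2)(4 5)
  after g': (2 6 5 4)
  after f: (1 6 4)(2 3)
  after r': (1 5 6)(2 3 4)

f g' f r'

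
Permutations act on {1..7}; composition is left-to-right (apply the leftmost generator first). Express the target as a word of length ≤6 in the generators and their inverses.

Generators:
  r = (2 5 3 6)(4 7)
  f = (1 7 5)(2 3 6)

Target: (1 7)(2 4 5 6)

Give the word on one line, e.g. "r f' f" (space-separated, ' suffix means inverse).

r' f r f' r

  after r': (2 6 3 5)(4 7)
  after f: (1 7 4 5 3)
  after r: (1 4 3)(2 5 6)
  after f': (1 4 2 7)(3 5)
  after r: (1 7)(2 4 5 6)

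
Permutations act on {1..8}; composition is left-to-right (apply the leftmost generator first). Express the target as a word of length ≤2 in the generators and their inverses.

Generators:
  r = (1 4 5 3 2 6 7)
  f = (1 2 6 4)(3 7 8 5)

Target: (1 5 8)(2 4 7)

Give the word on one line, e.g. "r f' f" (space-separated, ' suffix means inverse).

  after f': (1 4 6 2)(3 5 8 7)
  after r: (1 5 8)(2 4 7)

f' r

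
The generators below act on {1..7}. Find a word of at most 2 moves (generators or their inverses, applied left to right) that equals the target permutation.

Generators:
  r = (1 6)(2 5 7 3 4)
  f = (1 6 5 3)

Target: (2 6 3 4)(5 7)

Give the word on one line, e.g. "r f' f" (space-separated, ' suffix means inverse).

r f'

  after r: (1 6)(2 5 7 3 4)
  after f': (2 6 3 4)(5 7)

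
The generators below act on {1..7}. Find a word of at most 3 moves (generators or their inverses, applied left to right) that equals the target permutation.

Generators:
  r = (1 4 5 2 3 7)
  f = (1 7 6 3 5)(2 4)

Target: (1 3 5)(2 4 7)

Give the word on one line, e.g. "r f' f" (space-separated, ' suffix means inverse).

  after r': (1 7 3 2 5 4)
  after r': (1 3 5)(2 4 7)

r' r'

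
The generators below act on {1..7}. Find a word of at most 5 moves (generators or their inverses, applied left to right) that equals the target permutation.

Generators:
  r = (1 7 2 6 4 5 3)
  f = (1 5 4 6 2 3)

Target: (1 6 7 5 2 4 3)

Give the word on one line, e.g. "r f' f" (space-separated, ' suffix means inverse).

  after f: (1 5 4 6 2 3)
  after r': (1 4 2 5 6 7)
  after f: (1 6 7 5 2 4 3)

f r' f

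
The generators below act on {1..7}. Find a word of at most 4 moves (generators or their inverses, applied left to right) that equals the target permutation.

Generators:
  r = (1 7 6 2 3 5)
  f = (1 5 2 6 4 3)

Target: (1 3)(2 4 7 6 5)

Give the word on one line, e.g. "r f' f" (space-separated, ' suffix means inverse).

  after f: (1 5 2 6 4 3)
  after f: (1 2 4)(3 5 6)
  after r: (1 3)(2 4 7 6 5)

f f r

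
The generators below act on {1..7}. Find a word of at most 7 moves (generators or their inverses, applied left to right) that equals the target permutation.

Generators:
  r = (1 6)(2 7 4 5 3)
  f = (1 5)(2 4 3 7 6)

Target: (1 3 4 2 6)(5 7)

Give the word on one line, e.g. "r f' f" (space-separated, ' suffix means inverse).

  after f: (1 5)(2 4 3 7 6)
  after r: (1 3 4 2 5 6 7)
  after r: (1 2 3 5)(4 7 6)
  after r: (1 7)(5 6)
  after f': (1 3 4 2 6)(5 7)

f r r r f'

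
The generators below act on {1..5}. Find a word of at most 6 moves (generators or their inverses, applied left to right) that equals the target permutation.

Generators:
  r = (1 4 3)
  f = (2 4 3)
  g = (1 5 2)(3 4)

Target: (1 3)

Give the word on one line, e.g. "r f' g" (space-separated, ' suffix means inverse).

r g g g

  after r: (1 4 3)
  after g: (1 3 5 2)
  after g: (1 4 3 2 5)
  after g: (1 3)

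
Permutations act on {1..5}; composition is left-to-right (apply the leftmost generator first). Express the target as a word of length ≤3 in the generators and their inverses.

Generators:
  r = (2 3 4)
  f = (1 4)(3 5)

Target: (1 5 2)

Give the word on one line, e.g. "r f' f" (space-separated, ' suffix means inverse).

f r' f'

  after f: (1 4)(3 5)
  after r': (1 3 5 2 4)
  after f': (1 5 2)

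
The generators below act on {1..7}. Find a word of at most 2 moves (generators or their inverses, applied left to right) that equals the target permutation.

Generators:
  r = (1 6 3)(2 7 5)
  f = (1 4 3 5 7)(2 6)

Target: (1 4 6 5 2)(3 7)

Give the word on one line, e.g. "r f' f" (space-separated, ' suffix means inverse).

  after f: (1 4 3 5 7)(2 6)
  after r': (1 4 6 5 2)(3 7)

f r'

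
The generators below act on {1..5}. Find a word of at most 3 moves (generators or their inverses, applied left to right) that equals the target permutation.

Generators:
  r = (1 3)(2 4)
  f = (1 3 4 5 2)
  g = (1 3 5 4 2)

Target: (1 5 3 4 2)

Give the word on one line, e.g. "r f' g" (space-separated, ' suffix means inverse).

  after g': (1 2 4 5 3)
  after r: (1 4 5)
  after f: (1 5 3 4 2)

g' r f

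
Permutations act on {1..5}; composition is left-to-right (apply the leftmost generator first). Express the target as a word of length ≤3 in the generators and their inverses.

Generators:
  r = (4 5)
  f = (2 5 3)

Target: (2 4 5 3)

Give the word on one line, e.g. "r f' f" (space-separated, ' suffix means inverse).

  after f: (2 5 3)
  after r': (2 4 5 3)

f r'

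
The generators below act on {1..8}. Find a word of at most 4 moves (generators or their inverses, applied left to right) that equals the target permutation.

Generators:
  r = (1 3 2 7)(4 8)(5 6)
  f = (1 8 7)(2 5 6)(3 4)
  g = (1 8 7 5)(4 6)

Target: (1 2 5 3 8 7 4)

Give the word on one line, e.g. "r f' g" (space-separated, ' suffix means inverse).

  after f': (1 7 8)(2 6 5)(3 4)
  after r': (1 2 5 3 8 7 4)

f' r'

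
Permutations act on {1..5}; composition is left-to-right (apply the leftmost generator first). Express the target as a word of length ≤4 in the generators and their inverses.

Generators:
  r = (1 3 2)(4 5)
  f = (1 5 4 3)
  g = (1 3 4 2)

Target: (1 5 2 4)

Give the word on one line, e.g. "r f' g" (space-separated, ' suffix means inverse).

  after r: (1 3 2)(4 5)
  after g: (1 4 5 2 3)
  after f': (1 5 2 4)

r g f'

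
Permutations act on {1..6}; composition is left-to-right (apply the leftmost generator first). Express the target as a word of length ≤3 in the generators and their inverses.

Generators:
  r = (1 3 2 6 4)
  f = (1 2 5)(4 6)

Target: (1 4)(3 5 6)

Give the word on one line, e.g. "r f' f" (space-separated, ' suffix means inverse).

r' f' r

  after r': (1 4 6 2 3)
  after f': (1 6)(2 3 5)
  after r: (1 4)(3 5 6)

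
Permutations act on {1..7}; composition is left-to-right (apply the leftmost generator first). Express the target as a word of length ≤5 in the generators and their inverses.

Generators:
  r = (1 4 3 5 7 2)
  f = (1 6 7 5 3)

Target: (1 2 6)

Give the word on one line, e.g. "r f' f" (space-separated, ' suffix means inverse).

  after f: (1 6 7 5 3)
  after r: (1 6 2)(3 4)
  after f: (1 7 5 3 4)(2 6)
  after r: (1 2 6)

f r f r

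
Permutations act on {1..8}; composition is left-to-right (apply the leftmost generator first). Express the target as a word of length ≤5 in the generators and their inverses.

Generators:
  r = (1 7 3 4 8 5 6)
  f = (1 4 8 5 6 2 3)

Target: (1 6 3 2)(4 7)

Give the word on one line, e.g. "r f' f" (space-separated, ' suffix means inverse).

  after r': (1 6 5 8 4 3 7)
  after f: (1 2 3 7 4)
  after r: (1 2 4 7 8 5 6)
  after f': (1 6 3 2)(4 7)

r' f r f'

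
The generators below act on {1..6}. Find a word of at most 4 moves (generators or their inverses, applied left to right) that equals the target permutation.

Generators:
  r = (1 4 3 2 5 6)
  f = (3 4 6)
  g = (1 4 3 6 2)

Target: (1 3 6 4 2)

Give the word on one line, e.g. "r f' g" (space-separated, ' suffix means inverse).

f' f' g f'

  after f': (3 6 4)
  after f': (3 4 6)
  after g: (1 4 2)
  after f': (1 3 6 4 2)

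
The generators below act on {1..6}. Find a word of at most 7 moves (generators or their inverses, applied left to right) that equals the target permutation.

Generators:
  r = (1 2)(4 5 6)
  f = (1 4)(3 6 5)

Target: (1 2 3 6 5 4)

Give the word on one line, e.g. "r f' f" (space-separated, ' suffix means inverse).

  after r': (1 2)(4 6 5)
  after f: (1 2 4 5)(3 6)
  after r: (2 5)(3 4 6)
  after r: (1 2 6 3 5)
  after f': (1 2 3 6 5 4)

r' f r r f'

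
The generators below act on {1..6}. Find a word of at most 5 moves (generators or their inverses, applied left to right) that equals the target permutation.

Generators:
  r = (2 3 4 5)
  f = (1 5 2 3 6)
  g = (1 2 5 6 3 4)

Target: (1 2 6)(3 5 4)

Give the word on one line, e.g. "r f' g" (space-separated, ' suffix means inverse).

  after r': (2 5 4 3)
  after g': (1 4 6 5 3)
  after f: (1 4)(2 3 5 6)
  after g': (1 3 2 6)
  after r': (1 2 6)(3 5 4)

r' g' f g' r'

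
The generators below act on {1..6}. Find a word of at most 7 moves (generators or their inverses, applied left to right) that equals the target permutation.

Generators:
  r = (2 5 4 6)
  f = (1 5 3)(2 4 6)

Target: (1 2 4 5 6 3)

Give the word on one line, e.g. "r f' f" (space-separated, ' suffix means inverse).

r r f' f' r'

  after r: (2 5 4 6)
  after r: (2 4)(5 6)
  after f': (1 3 5 4 6)
  after f': (1 5 2 6 3)
  after r': (1 2 4 5 6 3)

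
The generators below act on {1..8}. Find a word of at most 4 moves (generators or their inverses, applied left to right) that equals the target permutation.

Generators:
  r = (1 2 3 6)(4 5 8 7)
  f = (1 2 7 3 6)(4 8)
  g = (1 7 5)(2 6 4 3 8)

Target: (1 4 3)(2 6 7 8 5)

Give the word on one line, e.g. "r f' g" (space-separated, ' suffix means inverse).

g' g' r

  after g': (1 5 7)(2 8 3 4 6)
  after g': (1 7 5)(2 3 6 8 4)
  after r: (1 4 3)(2 6 7 8 5)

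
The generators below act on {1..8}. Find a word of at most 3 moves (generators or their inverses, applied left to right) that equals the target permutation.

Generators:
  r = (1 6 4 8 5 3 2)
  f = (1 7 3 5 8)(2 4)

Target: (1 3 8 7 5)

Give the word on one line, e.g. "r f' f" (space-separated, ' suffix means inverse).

f f

  after f: (1 7 3 5 8)(2 4)
  after f: (1 3 8 7 5)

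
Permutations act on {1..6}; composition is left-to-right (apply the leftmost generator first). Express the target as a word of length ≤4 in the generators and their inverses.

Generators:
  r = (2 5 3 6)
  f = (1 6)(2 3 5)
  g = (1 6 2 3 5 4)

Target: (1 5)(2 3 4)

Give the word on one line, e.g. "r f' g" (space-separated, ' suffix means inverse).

g g r

  after g: (1 6 2 3 5 4)
  after g: (1 2 5)(3 4 6)
  after r: (1 5)(2 3 4)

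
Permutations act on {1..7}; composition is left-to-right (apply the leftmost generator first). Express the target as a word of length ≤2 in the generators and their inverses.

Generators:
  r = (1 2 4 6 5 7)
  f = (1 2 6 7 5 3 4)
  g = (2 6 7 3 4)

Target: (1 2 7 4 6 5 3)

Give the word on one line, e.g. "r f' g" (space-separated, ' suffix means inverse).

g f

  after g: (2 6 7 3 4)
  after f: (1 2 7 4 6 5 3)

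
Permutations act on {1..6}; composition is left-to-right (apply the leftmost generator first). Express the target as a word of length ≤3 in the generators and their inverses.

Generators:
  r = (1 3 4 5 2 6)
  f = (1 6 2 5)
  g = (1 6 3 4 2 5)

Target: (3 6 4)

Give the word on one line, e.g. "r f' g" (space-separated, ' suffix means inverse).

  after f: (1 6 2 5)
  after g': (3 6 4)

f g'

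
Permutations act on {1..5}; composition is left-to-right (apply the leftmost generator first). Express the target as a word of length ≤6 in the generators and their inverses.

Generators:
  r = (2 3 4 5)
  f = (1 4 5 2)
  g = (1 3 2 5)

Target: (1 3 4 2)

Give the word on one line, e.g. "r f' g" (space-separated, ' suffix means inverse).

  after r': (2 5 4 3)
  after r': (2 4)(3 5)
  after f: (1 4)(2 5 3)
  after r': (1 3 5 2 4)
  after f': (1 3 4 2)

r' r' f r' f'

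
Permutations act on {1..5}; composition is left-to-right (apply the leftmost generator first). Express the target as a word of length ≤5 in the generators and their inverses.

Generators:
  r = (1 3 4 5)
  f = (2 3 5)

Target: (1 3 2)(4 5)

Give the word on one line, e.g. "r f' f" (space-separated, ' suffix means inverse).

r' r' f r'

  after r': (1 5 4 3)
  after r': (1 4)(3 5)
  after f: (1 4)(2 3)
  after r': (1 3 2)(4 5)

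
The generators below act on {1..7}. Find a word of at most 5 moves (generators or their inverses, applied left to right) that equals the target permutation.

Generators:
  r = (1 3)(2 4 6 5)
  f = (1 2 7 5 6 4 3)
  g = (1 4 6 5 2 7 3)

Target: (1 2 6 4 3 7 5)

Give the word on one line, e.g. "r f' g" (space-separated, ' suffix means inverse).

g r g' g' f

  after g: (1 4 6 5 2 7 3)
  after r: (1 6 2 7)(4 5)
  after g': (1 4 6 5)(3 7)
  after g': (2 5 3)
  after f: (1 2 6 4 3 7 5)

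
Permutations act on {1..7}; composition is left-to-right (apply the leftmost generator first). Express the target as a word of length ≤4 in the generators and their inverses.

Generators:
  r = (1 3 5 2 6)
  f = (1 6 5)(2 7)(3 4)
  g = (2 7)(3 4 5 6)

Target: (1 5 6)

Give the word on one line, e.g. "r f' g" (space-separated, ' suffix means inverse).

f f

  after f: (1 6 5)(2 7)(3 4)
  after f: (1 5 6)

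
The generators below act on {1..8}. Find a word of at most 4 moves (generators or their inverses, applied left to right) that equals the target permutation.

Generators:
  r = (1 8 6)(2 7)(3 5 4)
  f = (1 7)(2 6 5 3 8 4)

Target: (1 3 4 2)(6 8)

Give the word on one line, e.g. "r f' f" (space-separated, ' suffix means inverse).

  after f': (1 7)(2 4 8 3 5 6)
  after r': (1 2 5 8 4)(6 7)
  after f': (1 4 7 2 6)(3 5)
  after r: (1 3 4 2)(6 8)

f' r' f' r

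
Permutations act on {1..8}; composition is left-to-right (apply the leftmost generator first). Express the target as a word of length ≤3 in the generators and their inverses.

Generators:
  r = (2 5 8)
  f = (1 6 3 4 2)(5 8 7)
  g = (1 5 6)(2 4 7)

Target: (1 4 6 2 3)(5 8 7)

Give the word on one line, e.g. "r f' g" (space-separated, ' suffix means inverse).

  after f': (1 2 4 3 6)(5 7 8)
  after f': (1 4 6 2 3)(5 8 7)

f' f'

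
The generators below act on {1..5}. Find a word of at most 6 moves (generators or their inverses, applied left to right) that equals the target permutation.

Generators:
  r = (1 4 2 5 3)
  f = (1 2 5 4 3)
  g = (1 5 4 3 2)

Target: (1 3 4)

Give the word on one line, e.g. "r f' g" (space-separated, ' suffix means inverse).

  after f: (1 2 5 4 3)
  after f: (1 5 3 2 4)
  after f: (1 4 2 3 5)
  after g: (1 3 4)

f f f g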